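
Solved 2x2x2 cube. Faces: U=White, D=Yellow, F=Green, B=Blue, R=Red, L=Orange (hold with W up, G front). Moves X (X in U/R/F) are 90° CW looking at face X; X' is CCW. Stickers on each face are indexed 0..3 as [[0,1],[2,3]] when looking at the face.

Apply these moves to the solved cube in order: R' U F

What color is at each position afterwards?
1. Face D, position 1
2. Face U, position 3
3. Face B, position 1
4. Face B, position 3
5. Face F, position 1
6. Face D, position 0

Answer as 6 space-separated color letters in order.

Answer: Y W O B R R

Derivation:
After move 1 (R'): R=RRRR U=WBWB F=GWGW D=YGYG B=YBYB
After move 2 (U): U=WWBB F=RRGW R=YBRR B=OOYB L=GWOO
After move 3 (F): F=GRWR U=WWOW R=BBBR D=RYYG L=GYOG
Query 1: D[1] = Y
Query 2: U[3] = W
Query 3: B[1] = O
Query 4: B[3] = B
Query 5: F[1] = R
Query 6: D[0] = R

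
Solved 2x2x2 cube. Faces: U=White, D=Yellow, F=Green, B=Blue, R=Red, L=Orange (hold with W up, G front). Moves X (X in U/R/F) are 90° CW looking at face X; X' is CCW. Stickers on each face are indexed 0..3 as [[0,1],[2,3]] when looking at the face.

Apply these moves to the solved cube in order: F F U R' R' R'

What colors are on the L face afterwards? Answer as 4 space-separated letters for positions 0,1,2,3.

After move 1 (F): F=GGGG U=WWOO R=WRWR D=RRYY L=OYOY
After move 2 (F): F=GGGG U=WWYY R=OROR D=WWYY L=OROR
After move 3 (U): U=YWYW F=ORGG R=BBOR B=ORBB L=GGOR
After move 4 (R'): R=BRBO U=YBYO F=OWGW D=WRYG B=YRWB
After move 5 (R'): R=ROBB U=YWYY F=OBGO D=WWYW B=GRRB
After move 6 (R'): R=OBRB U=YRYG F=OWGY D=WBYO B=WRWB
Query: L face = GGOR

Answer: G G O R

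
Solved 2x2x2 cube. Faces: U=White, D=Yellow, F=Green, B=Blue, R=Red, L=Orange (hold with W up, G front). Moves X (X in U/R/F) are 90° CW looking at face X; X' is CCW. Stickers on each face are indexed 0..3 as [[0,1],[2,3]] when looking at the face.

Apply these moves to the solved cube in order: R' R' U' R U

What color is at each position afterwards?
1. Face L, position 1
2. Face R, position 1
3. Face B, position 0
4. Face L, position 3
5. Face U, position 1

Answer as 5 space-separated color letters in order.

After move 1 (R'): R=RRRR U=WBWB F=GWGW D=YGYG B=YBYB
After move 2 (R'): R=RRRR U=WYWY F=GBGB D=YWYW B=GBGB
After move 3 (U'): U=YYWW F=OOGB R=GBRR B=RRGB L=GBOO
After move 4 (R): R=RGRB U=YOWB F=OWGW D=YGYR B=WRYB
After move 5 (U): U=WYBO F=RGGW R=WRRB B=GBYB L=OWOO
Query 1: L[1] = W
Query 2: R[1] = R
Query 3: B[0] = G
Query 4: L[3] = O
Query 5: U[1] = Y

Answer: W R G O Y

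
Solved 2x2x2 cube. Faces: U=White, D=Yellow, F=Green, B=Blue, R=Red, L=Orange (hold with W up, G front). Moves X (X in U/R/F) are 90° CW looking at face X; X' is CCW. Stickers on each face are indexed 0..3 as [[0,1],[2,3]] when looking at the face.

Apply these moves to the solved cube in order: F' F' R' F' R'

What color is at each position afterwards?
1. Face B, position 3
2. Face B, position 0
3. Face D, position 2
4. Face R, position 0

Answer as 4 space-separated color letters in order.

Answer: B G Y R

Derivation:
After move 1 (F'): F=GGGG U=WWRR R=YRYR D=OOYY L=OWOW
After move 2 (F'): F=GGGG U=WWYY R=OROR D=WWYY L=OROR
After move 3 (R'): R=RROO U=WBYB F=GWGY D=WGYG B=YBWB
After move 4 (F'): F=WYGG U=WBRO R=GRWO D=RRYG L=OBOY
After move 5 (R'): R=ROGW U=WWRY F=WBGO D=RYYG B=GBRB
Query 1: B[3] = B
Query 2: B[0] = G
Query 3: D[2] = Y
Query 4: R[0] = R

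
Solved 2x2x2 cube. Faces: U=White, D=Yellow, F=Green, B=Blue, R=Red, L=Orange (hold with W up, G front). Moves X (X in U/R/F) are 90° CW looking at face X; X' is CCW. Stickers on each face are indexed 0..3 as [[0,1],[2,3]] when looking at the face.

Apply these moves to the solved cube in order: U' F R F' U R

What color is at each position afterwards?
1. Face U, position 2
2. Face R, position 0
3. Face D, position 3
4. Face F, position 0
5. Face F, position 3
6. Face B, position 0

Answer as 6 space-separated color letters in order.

After move 1 (U'): U=WWWW F=OOGG R=GGRR B=RRBB L=BBOO
After move 2 (F): F=GOGO U=WWOB R=WGWR D=RGYY L=BYOY
After move 3 (R): R=WWRG U=WOOO F=GGGY D=RBYR B=BRWB
After move 4 (F'): F=GYGG U=WOWR R=BWRG D=YYYR L=BOOO
After move 5 (U): U=WWRO F=BWGG R=BRRG B=BOWB L=GYOO
After move 6 (R): R=RBGR U=WWRG F=BYGR D=YWYB B=OOWB
Query 1: U[2] = R
Query 2: R[0] = R
Query 3: D[3] = B
Query 4: F[0] = B
Query 5: F[3] = R
Query 6: B[0] = O

Answer: R R B B R O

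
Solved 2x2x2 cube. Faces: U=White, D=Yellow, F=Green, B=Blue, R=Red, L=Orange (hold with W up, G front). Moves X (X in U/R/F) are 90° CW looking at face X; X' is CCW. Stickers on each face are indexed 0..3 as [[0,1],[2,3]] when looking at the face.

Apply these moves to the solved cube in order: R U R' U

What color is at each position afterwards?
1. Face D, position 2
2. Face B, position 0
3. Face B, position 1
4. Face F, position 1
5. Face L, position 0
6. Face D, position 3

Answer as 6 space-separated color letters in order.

Answer: Y G Y R R Y

Derivation:
After move 1 (R): R=RRRR U=WGWG F=GYGY D=YBYB B=WBWB
After move 2 (U): U=WWGG F=RRGY R=WBRR B=OOWB L=GYOO
After move 3 (R'): R=BRWR U=WWGO F=RWGG D=YRYY B=BOBB
After move 4 (U): U=GWOW F=BRGG R=BOWR B=GYBB L=RWOO
Query 1: D[2] = Y
Query 2: B[0] = G
Query 3: B[1] = Y
Query 4: F[1] = R
Query 5: L[0] = R
Query 6: D[3] = Y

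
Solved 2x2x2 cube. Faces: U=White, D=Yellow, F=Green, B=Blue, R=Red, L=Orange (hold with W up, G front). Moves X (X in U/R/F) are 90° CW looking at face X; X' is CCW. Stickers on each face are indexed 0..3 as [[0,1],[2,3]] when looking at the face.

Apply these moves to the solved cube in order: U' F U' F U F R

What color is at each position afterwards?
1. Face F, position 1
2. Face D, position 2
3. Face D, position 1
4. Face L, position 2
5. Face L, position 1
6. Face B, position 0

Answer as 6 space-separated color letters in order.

After move 1 (U'): U=WWWW F=OOGG R=GGRR B=RRBB L=BBOO
After move 2 (F): F=GOGO U=WWOB R=WGWR D=RGYY L=BYOY
After move 3 (U'): U=WBWO F=BYGO R=GOWR B=WGBB L=RROY
After move 4 (F): F=GBOY U=WBYR R=WOOR D=WGYY L=RROG
After move 5 (U): U=YWRB F=WOOY R=WGOR B=RRBB L=GBOG
After move 6 (F): F=OWYO U=YWGB R=RGBR D=OWYY L=GWOG
After move 7 (R): R=BRRG U=YWGO F=OWYY D=OBYR B=BRWB
Query 1: F[1] = W
Query 2: D[2] = Y
Query 3: D[1] = B
Query 4: L[2] = O
Query 5: L[1] = W
Query 6: B[0] = B

Answer: W Y B O W B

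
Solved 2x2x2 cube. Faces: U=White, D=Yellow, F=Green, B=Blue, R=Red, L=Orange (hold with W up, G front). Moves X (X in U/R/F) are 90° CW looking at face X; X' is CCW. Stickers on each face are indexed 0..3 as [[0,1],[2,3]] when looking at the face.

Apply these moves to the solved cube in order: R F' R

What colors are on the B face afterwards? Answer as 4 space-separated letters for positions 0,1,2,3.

Answer: R B G B

Derivation:
After move 1 (R): R=RRRR U=WGWG F=GYGY D=YBYB B=WBWB
After move 2 (F'): F=YYGG U=WGRR R=BRYR D=OOYB L=OGOW
After move 3 (R): R=YBRR U=WYRG F=YOGB D=OWYW B=RBGB
Query: B face = RBGB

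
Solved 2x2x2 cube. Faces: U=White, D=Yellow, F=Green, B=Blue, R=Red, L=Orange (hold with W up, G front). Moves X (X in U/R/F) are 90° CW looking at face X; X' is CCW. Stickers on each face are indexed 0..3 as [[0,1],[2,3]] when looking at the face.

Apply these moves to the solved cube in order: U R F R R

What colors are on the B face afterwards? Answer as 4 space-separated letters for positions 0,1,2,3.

Answer: Y O R B

Derivation:
After move 1 (U): U=WWWW F=RRGG R=BBRR B=OOBB L=GGOO
After move 2 (R): R=RBRB U=WRWG F=RYGY D=YBYO B=WOWB
After move 3 (F): F=GRYY U=WROG R=WBGB D=RRYO L=GYOB
After move 4 (R): R=GWBB U=WROY F=GRYO D=RWYW B=GORB
After move 5 (R): R=BGBW U=WROO F=GWYW D=RRYG B=YORB
Query: B face = YORB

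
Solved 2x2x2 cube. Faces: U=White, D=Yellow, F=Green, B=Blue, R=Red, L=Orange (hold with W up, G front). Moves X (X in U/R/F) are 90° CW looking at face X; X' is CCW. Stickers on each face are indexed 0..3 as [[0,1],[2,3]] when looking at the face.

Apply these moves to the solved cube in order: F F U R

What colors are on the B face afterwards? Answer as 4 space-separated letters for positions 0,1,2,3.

Answer: W R W B

Derivation:
After move 1 (F): F=GGGG U=WWOO R=WRWR D=RRYY L=OYOY
After move 2 (F): F=GGGG U=WWYY R=OROR D=WWYY L=OROR
After move 3 (U): U=YWYW F=ORGG R=BBOR B=ORBB L=GGOR
After move 4 (R): R=OBRB U=YRYG F=OWGY D=WBYO B=WRWB
Query: B face = WRWB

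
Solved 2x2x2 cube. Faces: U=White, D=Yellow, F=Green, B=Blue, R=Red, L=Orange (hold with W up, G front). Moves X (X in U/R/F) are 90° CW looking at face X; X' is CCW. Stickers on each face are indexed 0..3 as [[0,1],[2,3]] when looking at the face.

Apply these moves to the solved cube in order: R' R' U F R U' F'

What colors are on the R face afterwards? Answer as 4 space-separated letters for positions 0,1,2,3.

After move 1 (R'): R=RRRR U=WBWB F=GWGW D=YGYG B=YBYB
After move 2 (R'): R=RRRR U=WYWY F=GBGB D=YWYW B=GBGB
After move 3 (U): U=WWYY F=RRGB R=GBRR B=OOGB L=GBOO
After move 4 (F): F=GRBR U=WWOB R=YBYR D=RGYW L=GYOW
After move 5 (R): R=YYRB U=WROR F=GGBW D=RGYO B=BOWB
After move 6 (U'): U=RRWO F=GYBW R=GGRB B=YYWB L=BOOW
After move 7 (F'): F=YWGB U=RRGR R=GGRB D=OWYO L=BOOW
Query: R face = GGRB

Answer: G G R B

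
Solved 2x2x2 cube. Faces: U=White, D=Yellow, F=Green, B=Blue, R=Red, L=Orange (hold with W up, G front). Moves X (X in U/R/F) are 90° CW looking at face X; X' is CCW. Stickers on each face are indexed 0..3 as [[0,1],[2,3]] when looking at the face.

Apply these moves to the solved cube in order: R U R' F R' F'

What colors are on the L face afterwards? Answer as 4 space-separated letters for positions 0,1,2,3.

After move 1 (R): R=RRRR U=WGWG F=GYGY D=YBYB B=WBWB
After move 2 (U): U=WWGG F=RRGY R=WBRR B=OOWB L=GYOO
After move 3 (R'): R=BRWR U=WWGO F=RWGG D=YRYY B=BOBB
After move 4 (F): F=GRGW U=WWOY R=GROR D=WBYY L=GYOR
After move 5 (R'): R=RRGO U=WBOB F=GWGY D=WRYW B=YOBB
After move 6 (F'): F=WYGG U=WBRG R=RRWO D=YRYW L=GBOO
Query: L face = GBOO

Answer: G B O O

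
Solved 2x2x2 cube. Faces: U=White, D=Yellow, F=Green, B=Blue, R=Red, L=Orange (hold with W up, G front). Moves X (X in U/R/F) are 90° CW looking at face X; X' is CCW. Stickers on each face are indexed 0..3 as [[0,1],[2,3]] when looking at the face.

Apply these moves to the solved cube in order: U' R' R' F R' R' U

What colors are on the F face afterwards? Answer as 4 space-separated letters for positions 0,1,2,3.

After move 1 (U'): U=WWWW F=OOGG R=GGRR B=RRBB L=BBOO
After move 2 (R'): R=GRGR U=WBWR F=OWGW D=YOYG B=YRYB
After move 3 (R'): R=RRGG U=WYWY F=OBGR D=YWYW B=GROB
After move 4 (F): F=GORB U=WYOB R=WRYG D=GRYW L=BYOW
After move 5 (R'): R=RGWY U=WOOG F=GYRB D=GOYB B=WRRB
After move 6 (R'): R=GYRW U=WROW F=GORG D=GYYB B=BROB
After move 7 (U): U=OWWR F=GYRG R=BRRW B=BYOB L=GOOW
Query: F face = GYRG

Answer: G Y R G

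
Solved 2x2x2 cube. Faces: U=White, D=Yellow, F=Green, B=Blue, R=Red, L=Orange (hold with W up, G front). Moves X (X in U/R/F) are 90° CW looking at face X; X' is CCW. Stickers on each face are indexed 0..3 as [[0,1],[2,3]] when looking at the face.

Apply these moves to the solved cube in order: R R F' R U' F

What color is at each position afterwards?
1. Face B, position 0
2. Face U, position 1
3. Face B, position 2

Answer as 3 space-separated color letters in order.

After move 1 (R): R=RRRR U=WGWG F=GYGY D=YBYB B=WBWB
After move 2 (R): R=RRRR U=WYWY F=GBGB D=YWYW B=GBGB
After move 3 (F'): F=BBGG U=WYRR R=WRYR D=OOYW L=OYOW
After move 4 (R): R=YWRR U=WBRG F=BOGW D=OGYG B=RBYB
After move 5 (U'): U=BGWR F=OYGW R=BORR B=YWYB L=RBOW
After move 6 (F): F=GOWY U=BGWB R=WORR D=RBYG L=ROOG
Query 1: B[0] = Y
Query 2: U[1] = G
Query 3: B[2] = Y

Answer: Y G Y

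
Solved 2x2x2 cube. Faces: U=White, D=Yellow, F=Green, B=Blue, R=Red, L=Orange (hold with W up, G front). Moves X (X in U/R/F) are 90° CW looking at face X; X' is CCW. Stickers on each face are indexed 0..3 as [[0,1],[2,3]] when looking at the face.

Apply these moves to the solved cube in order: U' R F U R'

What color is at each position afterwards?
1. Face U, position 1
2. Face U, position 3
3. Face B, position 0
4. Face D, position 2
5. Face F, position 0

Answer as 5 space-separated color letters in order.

Answer: W B R Y W

Derivation:
After move 1 (U'): U=WWWW F=OOGG R=GGRR B=RRBB L=BBOO
After move 2 (R): R=RGRG U=WOWG F=OYGY D=YBYR B=WRWB
After move 3 (F): F=GOYY U=WOOB R=WGGG D=RRYR L=BYOB
After move 4 (U): U=OWBO F=WGYY R=WRGG B=BYWB L=GOOB
After move 5 (R'): R=RGWG U=OWBB F=WWYO D=RGYY B=RYRB
Query 1: U[1] = W
Query 2: U[3] = B
Query 3: B[0] = R
Query 4: D[2] = Y
Query 5: F[0] = W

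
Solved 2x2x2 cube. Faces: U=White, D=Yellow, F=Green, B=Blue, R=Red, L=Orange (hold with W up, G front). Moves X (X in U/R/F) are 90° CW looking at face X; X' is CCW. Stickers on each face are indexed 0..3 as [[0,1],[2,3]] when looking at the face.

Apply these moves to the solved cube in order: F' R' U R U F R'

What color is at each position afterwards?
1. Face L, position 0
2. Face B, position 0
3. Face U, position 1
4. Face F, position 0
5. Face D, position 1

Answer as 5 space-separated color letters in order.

After move 1 (F'): F=GGGG U=WWRR R=YRYR D=OOYY L=OWOW
After move 2 (R'): R=RRYY U=WBRB F=GWGR D=OGYG B=YBOB
After move 3 (U): U=RWBB F=RRGR R=YBYY B=OWOB L=GWOW
After move 4 (R): R=YYYB U=RRBR F=RGGG D=OOYO B=BWWB
After move 5 (U): U=BRRR F=YYGG R=BWYB B=GWWB L=RGOW
After move 6 (F): F=GYGY U=BRWG R=RWRB D=YBYO L=ROOO
After move 7 (R'): R=WBRR U=BWWG F=GRGG D=YYYY B=OWBB
Query 1: L[0] = R
Query 2: B[0] = O
Query 3: U[1] = W
Query 4: F[0] = G
Query 5: D[1] = Y

Answer: R O W G Y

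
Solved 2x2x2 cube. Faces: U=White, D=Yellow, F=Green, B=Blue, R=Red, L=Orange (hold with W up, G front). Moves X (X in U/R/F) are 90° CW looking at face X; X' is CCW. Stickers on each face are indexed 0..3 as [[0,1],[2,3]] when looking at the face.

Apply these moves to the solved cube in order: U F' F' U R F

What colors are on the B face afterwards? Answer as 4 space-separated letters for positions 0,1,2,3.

After move 1 (U): U=WWWW F=RRGG R=BBRR B=OOBB L=GGOO
After move 2 (F'): F=RGRG U=WWBR R=YBYR D=GOYY L=GWOW
After move 3 (F'): F=GGRR U=WWYY R=OBGR D=WWYY L=GROB
After move 4 (U): U=YWYW F=OBRR R=OOGR B=GRBB L=GGOB
After move 5 (R): R=GORO U=YBYR F=OWRY D=WBYG B=WRWB
After move 6 (F): F=ROYW U=YBBG R=YORO D=RGYG L=GWOB
Query: B face = WRWB

Answer: W R W B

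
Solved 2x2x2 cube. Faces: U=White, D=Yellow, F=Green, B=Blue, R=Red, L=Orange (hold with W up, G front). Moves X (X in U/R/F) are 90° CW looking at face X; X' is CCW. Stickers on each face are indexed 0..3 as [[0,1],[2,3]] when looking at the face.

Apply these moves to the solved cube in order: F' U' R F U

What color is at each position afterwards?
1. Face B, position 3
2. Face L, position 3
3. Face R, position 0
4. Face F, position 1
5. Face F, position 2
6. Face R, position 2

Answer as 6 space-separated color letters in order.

After move 1 (F'): F=GGGG U=WWRR R=YRYR D=OOYY L=OWOW
After move 2 (U'): U=WRWR F=OWGG R=GGYR B=YRBB L=BBOW
After move 3 (R): R=YGRG U=WWWG F=OOGY D=OBYY B=RRRB
After move 4 (F): F=GOYO U=WWWB R=WGGG D=RYYY L=BOOB
After move 5 (U): U=WWBW F=WGYO R=RRGG B=BORB L=GOOB
Query 1: B[3] = B
Query 2: L[3] = B
Query 3: R[0] = R
Query 4: F[1] = G
Query 5: F[2] = Y
Query 6: R[2] = G

Answer: B B R G Y G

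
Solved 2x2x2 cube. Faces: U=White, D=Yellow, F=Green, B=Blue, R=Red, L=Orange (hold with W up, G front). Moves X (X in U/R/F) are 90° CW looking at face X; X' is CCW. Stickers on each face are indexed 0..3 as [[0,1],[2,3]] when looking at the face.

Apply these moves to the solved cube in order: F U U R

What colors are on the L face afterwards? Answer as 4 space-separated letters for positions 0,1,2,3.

Answer: W R O Y

Derivation:
After move 1 (F): F=GGGG U=WWOO R=WRWR D=RRYY L=OYOY
After move 2 (U): U=OWOW F=WRGG R=BBWR B=OYBB L=GGOY
After move 3 (U): U=OOWW F=BBGG R=OYWR B=GGBB L=WROY
After move 4 (R): R=WORY U=OBWG F=BRGY D=RBYG B=WGOB
Query: L face = WROY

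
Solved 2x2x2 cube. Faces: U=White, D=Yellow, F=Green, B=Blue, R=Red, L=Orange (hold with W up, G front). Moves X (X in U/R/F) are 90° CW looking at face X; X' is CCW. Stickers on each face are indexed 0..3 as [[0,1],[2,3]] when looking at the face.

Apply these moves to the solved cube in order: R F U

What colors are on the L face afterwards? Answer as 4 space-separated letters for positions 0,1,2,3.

Answer: G G O B

Derivation:
After move 1 (R): R=RRRR U=WGWG F=GYGY D=YBYB B=WBWB
After move 2 (F): F=GGYY U=WGOO R=WRGR D=RRYB L=OYOB
After move 3 (U): U=OWOG F=WRYY R=WBGR B=OYWB L=GGOB
Query: L face = GGOB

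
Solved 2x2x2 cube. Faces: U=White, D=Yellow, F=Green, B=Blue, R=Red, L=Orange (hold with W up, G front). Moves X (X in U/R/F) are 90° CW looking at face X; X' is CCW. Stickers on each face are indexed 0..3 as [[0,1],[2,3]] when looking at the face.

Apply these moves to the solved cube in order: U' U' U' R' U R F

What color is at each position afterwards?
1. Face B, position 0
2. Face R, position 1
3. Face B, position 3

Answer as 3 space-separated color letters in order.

Answer: B Y B

Derivation:
After move 1 (U'): U=WWWW F=OOGG R=GGRR B=RRBB L=BBOO
After move 2 (U'): U=WWWW F=BBGG R=OORR B=GGBB L=RROO
After move 3 (U'): U=WWWW F=RRGG R=BBRR B=OOBB L=GGOO
After move 4 (R'): R=BRBR U=WBWO F=RWGW D=YRYG B=YOYB
After move 5 (U): U=WWOB F=BRGW R=YOBR B=GGYB L=RWOO
After move 6 (R): R=BYRO U=WROW F=BRGG D=YYYG B=BGWB
After move 7 (F): F=GBGR U=WROW R=OYWO D=RBYG L=RYOY
Query 1: B[0] = B
Query 2: R[1] = Y
Query 3: B[3] = B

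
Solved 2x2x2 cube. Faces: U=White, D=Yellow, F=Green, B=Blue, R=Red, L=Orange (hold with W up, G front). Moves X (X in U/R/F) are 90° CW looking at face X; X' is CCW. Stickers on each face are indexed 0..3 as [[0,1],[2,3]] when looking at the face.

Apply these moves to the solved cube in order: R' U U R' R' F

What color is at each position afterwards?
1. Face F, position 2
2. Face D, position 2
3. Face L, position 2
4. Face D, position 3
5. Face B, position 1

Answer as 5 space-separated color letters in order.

Answer: G Y O W W

Derivation:
After move 1 (R'): R=RRRR U=WBWB F=GWGW D=YGYG B=YBYB
After move 2 (U): U=WWBB F=RRGW R=YBRR B=OOYB L=GWOO
After move 3 (U): U=BWBW F=YBGW R=OORR B=GWYB L=RROO
After move 4 (R'): R=OROR U=BYBG F=YWGW D=YBYW B=GWGB
After move 5 (R'): R=RROO U=BGBG F=YYGG D=YWYW B=WWBB
After move 6 (F): F=GYGY U=BGOR R=BRGO D=ORYW L=RYOW
Query 1: F[2] = G
Query 2: D[2] = Y
Query 3: L[2] = O
Query 4: D[3] = W
Query 5: B[1] = W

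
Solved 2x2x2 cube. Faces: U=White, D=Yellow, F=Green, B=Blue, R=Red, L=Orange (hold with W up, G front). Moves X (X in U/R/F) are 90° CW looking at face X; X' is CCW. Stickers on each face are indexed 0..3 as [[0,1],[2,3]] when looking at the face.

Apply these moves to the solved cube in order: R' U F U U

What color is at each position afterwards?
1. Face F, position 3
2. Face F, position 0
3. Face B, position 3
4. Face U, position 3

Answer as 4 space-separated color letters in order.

After move 1 (R'): R=RRRR U=WBWB F=GWGW D=YGYG B=YBYB
After move 2 (U): U=WWBB F=RRGW R=YBRR B=OOYB L=GWOO
After move 3 (F): F=GRWR U=WWOW R=BBBR D=RYYG L=GYOG
After move 4 (U): U=OWWW F=BBWR R=OOBR B=GYYB L=GROG
After move 5 (U): U=WOWW F=OOWR R=GYBR B=GRYB L=BBOG
Query 1: F[3] = R
Query 2: F[0] = O
Query 3: B[3] = B
Query 4: U[3] = W

Answer: R O B W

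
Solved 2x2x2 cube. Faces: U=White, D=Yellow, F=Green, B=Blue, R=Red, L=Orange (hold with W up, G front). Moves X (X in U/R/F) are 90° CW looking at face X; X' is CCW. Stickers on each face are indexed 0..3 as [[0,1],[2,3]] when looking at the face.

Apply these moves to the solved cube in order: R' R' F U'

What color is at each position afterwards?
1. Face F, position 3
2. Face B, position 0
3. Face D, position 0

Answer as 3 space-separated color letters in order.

After move 1 (R'): R=RRRR U=WBWB F=GWGW D=YGYG B=YBYB
After move 2 (R'): R=RRRR U=WYWY F=GBGB D=YWYW B=GBGB
After move 3 (F): F=GGBB U=WYOO R=WRYR D=RRYW L=OYOW
After move 4 (U'): U=YOWO F=OYBB R=GGYR B=WRGB L=GBOW
Query 1: F[3] = B
Query 2: B[0] = W
Query 3: D[0] = R

Answer: B W R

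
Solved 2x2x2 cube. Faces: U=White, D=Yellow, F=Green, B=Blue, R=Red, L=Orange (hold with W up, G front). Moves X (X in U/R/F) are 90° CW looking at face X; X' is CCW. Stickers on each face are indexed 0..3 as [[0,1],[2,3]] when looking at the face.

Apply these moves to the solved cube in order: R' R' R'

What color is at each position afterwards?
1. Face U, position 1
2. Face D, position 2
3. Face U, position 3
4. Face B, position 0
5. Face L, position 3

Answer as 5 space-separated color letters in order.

Answer: G Y G W O

Derivation:
After move 1 (R'): R=RRRR U=WBWB F=GWGW D=YGYG B=YBYB
After move 2 (R'): R=RRRR U=WYWY F=GBGB D=YWYW B=GBGB
After move 3 (R'): R=RRRR U=WGWG F=GYGY D=YBYB B=WBWB
Query 1: U[1] = G
Query 2: D[2] = Y
Query 3: U[3] = G
Query 4: B[0] = W
Query 5: L[3] = O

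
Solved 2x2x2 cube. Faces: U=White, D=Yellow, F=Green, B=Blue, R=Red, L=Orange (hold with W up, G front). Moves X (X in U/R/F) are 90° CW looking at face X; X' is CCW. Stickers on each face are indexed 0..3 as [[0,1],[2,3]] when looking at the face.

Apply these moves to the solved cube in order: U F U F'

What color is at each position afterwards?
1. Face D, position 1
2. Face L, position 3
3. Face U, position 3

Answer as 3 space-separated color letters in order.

After move 1 (U): U=WWWW F=RRGG R=BBRR B=OOBB L=GGOO
After move 2 (F): F=GRGR U=WWOG R=WBWR D=RBYY L=GYOY
After move 3 (U): U=OWGW F=WBGR R=OOWR B=GYBB L=GROY
After move 4 (F'): F=BRWG U=OWOW R=BORR D=RYYY L=GWOG
Query 1: D[1] = Y
Query 2: L[3] = G
Query 3: U[3] = W

Answer: Y G W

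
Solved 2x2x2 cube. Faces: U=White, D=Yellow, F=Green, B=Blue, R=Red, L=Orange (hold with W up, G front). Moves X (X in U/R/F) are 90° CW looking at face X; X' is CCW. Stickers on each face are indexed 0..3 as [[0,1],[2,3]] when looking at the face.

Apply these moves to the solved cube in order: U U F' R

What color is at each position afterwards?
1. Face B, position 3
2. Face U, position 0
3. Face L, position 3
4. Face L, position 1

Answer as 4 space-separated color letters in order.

After move 1 (U): U=WWWW F=RRGG R=BBRR B=OOBB L=GGOO
After move 2 (U): U=WWWW F=BBGG R=OORR B=GGBB L=RROO
After move 3 (F'): F=BGBG U=WWOR R=YOYR D=ROYY L=RWOW
After move 4 (R): R=YYRO U=WGOG F=BOBY D=RBYG B=RGWB
Query 1: B[3] = B
Query 2: U[0] = W
Query 3: L[3] = W
Query 4: L[1] = W

Answer: B W W W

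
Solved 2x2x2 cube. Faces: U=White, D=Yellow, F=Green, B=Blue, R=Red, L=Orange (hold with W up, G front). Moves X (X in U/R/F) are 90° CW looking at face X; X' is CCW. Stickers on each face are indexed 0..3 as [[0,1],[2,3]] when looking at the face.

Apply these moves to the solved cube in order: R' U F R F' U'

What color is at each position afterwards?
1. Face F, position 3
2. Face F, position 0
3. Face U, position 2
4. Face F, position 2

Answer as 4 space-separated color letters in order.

After move 1 (R'): R=RRRR U=WBWB F=GWGW D=YGYG B=YBYB
After move 2 (U): U=WWBB F=RRGW R=YBRR B=OOYB L=GWOO
After move 3 (F): F=GRWR U=WWOW R=BBBR D=RYYG L=GYOG
After move 4 (R): R=BBRB U=WROR F=GYWG D=RYYO B=WOWB
After move 5 (F'): F=YGGW U=WRBR R=YBRB D=YGYO L=GROO
After move 6 (U'): U=RRWB F=GRGW R=YGRB B=YBWB L=WOOO
Query 1: F[3] = W
Query 2: F[0] = G
Query 3: U[2] = W
Query 4: F[2] = G

Answer: W G W G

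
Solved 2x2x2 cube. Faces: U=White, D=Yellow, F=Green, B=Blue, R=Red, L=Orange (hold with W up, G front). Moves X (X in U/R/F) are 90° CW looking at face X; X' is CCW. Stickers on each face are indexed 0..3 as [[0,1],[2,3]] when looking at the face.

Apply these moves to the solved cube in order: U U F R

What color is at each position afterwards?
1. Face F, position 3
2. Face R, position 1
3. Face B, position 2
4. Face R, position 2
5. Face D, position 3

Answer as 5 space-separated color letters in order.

After move 1 (U): U=WWWW F=RRGG R=BBRR B=OOBB L=GGOO
After move 2 (U): U=WWWW F=BBGG R=OORR B=GGBB L=RROO
After move 3 (F): F=GBGB U=WWOR R=WOWR D=ROYY L=RYOY
After move 4 (R): R=WWRO U=WBOB F=GOGY D=RBYG B=RGWB
Query 1: F[3] = Y
Query 2: R[1] = W
Query 3: B[2] = W
Query 4: R[2] = R
Query 5: D[3] = G

Answer: Y W W R G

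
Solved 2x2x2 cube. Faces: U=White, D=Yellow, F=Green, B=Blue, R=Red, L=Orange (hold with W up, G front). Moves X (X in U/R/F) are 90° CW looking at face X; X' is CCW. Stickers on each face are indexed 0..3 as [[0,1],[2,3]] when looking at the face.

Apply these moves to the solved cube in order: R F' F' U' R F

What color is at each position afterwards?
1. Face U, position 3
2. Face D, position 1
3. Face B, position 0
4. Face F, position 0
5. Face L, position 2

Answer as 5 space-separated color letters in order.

After move 1 (R): R=RRRR U=WGWG F=GYGY D=YBYB B=WBWB
After move 2 (F'): F=YYGG U=WGRR R=BRYR D=OOYB L=OGOW
After move 3 (F'): F=YGYG U=WGBY R=OROR D=GWYB L=OROR
After move 4 (U'): U=GYWB F=ORYG R=YGOR B=ORWB L=WBOR
After move 5 (R): R=OYRG U=GRWG F=OWYB D=GWYO B=BRYB
After move 6 (F): F=YOBW U=GRRB R=WYGG D=ROYO L=WGOW
Query 1: U[3] = B
Query 2: D[1] = O
Query 3: B[0] = B
Query 4: F[0] = Y
Query 5: L[2] = O

Answer: B O B Y O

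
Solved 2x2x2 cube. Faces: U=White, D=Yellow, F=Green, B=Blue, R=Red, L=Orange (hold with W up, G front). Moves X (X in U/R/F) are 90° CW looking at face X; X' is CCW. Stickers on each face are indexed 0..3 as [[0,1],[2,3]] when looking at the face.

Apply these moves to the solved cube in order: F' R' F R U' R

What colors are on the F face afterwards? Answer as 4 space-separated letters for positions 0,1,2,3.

Answer: O O R Y

Derivation:
After move 1 (F'): F=GGGG U=WWRR R=YRYR D=OOYY L=OWOW
After move 2 (R'): R=RRYY U=WBRB F=GWGR D=OGYG B=YBOB
After move 3 (F): F=GGRW U=WBWW R=RRBY D=YRYG L=OOOG
After move 4 (R): R=BRYR U=WGWW F=GRRG D=YOYY B=WBBB
After move 5 (U'): U=GWWW F=OORG R=GRYR B=BRBB L=WBOG
After move 6 (R): R=YGRR U=GOWG F=OORY D=YBYB B=WRWB
Query: F face = OORY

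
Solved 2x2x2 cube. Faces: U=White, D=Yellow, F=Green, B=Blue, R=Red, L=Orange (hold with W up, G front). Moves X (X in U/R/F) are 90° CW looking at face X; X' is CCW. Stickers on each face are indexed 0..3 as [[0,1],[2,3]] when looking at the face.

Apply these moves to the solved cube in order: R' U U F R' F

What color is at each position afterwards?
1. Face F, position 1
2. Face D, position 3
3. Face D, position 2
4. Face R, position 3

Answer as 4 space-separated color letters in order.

Answer: G B Y W

Derivation:
After move 1 (R'): R=RRRR U=WBWB F=GWGW D=YGYG B=YBYB
After move 2 (U): U=WWBB F=RRGW R=YBRR B=OOYB L=GWOO
After move 3 (U): U=BWBW F=YBGW R=OORR B=GWYB L=RROO
After move 4 (F): F=GYWB U=BWOR R=BOWR D=ROYG L=RYOG
After move 5 (R'): R=ORBW U=BYOG F=GWWR D=RYYB B=GWOB
After move 6 (F): F=WGRW U=BYGY R=ORGW D=BOYB L=RROY
Query 1: F[1] = G
Query 2: D[3] = B
Query 3: D[2] = Y
Query 4: R[3] = W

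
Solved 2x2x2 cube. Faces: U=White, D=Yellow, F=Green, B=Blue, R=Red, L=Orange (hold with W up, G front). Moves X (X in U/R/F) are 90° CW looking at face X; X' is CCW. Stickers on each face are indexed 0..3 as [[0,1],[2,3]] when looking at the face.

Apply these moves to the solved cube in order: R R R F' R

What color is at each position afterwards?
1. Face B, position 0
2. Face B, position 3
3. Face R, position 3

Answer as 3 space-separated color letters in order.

Answer: R B R

Derivation:
After move 1 (R): R=RRRR U=WGWG F=GYGY D=YBYB B=WBWB
After move 2 (R): R=RRRR U=WYWY F=GBGB D=YWYW B=GBGB
After move 3 (R): R=RRRR U=WBWB F=GWGW D=YGYG B=YBYB
After move 4 (F'): F=WWGG U=WBRR R=GRYR D=OOYG L=OBOW
After move 5 (R): R=YGRR U=WWRG F=WOGG D=OYYY B=RBBB
Query 1: B[0] = R
Query 2: B[3] = B
Query 3: R[3] = R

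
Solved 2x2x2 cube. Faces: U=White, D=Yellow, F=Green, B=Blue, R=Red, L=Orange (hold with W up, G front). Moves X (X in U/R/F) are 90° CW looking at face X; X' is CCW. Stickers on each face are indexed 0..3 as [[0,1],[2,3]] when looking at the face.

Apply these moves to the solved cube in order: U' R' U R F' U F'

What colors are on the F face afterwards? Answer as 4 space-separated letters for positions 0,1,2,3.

Answer: Y G Y G

Derivation:
After move 1 (U'): U=WWWW F=OOGG R=GGRR B=RRBB L=BBOO
After move 2 (R'): R=GRGR U=WBWR F=OWGW D=YOYG B=YRYB
After move 3 (U): U=WWRB F=GRGW R=YRGR B=BBYB L=OWOO
After move 4 (R): R=GYRR U=WRRW F=GOGG D=YYYB B=BBWB
After move 5 (F'): F=OGGG U=WRGR R=YYYR D=WOYB L=OWOR
After move 6 (U): U=GWRR F=YYGG R=BBYR B=OWWB L=OGOR
After move 7 (F'): F=YGYG U=GWBY R=OBWR D=GRYB L=OROR
Query: F face = YGYG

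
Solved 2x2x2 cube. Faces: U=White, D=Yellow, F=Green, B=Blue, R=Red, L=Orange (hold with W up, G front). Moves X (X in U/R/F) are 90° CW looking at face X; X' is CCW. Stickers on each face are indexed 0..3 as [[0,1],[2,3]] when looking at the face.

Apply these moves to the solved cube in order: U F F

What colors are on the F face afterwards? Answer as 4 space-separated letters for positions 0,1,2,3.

After move 1 (U): U=WWWW F=RRGG R=BBRR B=OOBB L=GGOO
After move 2 (F): F=GRGR U=WWOG R=WBWR D=RBYY L=GYOY
After move 3 (F): F=GGRR U=WWYY R=OBGR D=WWYY L=GROB
Query: F face = GGRR

Answer: G G R R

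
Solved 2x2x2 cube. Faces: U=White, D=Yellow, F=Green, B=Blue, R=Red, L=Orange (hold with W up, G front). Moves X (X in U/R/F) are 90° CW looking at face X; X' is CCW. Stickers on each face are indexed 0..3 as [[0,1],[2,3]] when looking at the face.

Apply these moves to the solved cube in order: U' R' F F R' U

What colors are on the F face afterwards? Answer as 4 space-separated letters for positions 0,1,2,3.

After move 1 (U'): U=WWWW F=OOGG R=GGRR B=RRBB L=BBOO
After move 2 (R'): R=GRGR U=WBWR F=OWGW D=YOYG B=YRYB
After move 3 (F): F=GOWW U=WBOB R=WRRR D=GGYG L=BYOO
After move 4 (F): F=WGWO U=WBOY R=ORBR D=RWYG L=BGOG
After move 5 (R'): R=RROB U=WYOY F=WBWY D=RGYO B=GRWB
After move 6 (U): U=OWYY F=RRWY R=GROB B=BGWB L=WBOG
Query: F face = RRWY

Answer: R R W Y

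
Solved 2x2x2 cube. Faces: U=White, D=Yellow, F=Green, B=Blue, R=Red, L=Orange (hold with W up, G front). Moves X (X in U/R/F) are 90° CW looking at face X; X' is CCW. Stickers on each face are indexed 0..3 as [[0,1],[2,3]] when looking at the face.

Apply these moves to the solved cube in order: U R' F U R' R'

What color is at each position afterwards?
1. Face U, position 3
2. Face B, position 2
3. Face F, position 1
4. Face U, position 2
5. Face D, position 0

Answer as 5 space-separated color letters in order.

After move 1 (U): U=WWWW F=RRGG R=BBRR B=OOBB L=GGOO
After move 2 (R'): R=BRBR U=WBWO F=RWGW D=YRYG B=YOYB
After move 3 (F): F=GRWW U=WBOG R=WROR D=BBYG L=GYOR
After move 4 (U): U=OWGB F=WRWW R=YOOR B=GYYB L=GROR
After move 5 (R'): R=ORYO U=OYGG F=WWWB D=BRYW B=GYBB
After move 6 (R'): R=ROOY U=OBGG F=WYWG D=BWYB B=WYRB
Query 1: U[3] = G
Query 2: B[2] = R
Query 3: F[1] = Y
Query 4: U[2] = G
Query 5: D[0] = B

Answer: G R Y G B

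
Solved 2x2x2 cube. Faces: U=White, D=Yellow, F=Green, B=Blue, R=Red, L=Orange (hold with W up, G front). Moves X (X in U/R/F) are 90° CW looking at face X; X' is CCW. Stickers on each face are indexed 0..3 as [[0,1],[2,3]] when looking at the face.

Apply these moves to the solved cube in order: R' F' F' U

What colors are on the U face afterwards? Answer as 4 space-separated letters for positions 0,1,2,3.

After move 1 (R'): R=RRRR U=WBWB F=GWGW D=YGYG B=YBYB
After move 2 (F'): F=WWGG U=WBRR R=GRYR D=OOYG L=OBOW
After move 3 (F'): F=WGWG U=WBGY R=OROR D=BWYG L=OROR
After move 4 (U): U=GWYB F=ORWG R=YBOR B=ORYB L=WGOR
Query: U face = GWYB

Answer: G W Y B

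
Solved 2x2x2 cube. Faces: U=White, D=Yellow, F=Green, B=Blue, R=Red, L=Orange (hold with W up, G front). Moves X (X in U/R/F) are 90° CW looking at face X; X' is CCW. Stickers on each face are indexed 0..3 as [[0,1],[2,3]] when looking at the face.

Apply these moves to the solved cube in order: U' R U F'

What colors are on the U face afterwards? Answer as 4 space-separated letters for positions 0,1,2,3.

After move 1 (U'): U=WWWW F=OOGG R=GGRR B=RRBB L=BBOO
After move 2 (R): R=RGRG U=WOWG F=OYGY D=YBYR B=WRWB
After move 3 (U): U=WWGO F=RGGY R=WRRG B=BBWB L=OYOO
After move 4 (F'): F=GYRG U=WWWR R=BRYG D=YOYR L=OOOG
Query: U face = WWWR

Answer: W W W R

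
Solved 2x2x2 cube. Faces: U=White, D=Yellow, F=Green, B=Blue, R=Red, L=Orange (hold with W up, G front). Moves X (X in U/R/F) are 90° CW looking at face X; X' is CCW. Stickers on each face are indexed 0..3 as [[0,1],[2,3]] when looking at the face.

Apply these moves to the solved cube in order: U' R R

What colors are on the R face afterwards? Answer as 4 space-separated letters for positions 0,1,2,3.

Answer: R R G G

Derivation:
After move 1 (U'): U=WWWW F=OOGG R=GGRR B=RRBB L=BBOO
After move 2 (R): R=RGRG U=WOWG F=OYGY D=YBYR B=WRWB
After move 3 (R): R=RRGG U=WYWY F=OBGR D=YWYW B=GROB
Query: R face = RRGG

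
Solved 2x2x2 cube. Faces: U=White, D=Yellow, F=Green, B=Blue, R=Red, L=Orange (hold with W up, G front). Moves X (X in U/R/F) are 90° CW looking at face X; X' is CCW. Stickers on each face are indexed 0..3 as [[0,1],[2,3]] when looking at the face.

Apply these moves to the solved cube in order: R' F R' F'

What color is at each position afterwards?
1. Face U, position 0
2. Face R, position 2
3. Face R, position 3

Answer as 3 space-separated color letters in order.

Answer: W R B

Derivation:
After move 1 (R'): R=RRRR U=WBWB F=GWGW D=YGYG B=YBYB
After move 2 (F): F=GGWW U=WBOO R=WRBR D=RRYG L=OYOG
After move 3 (R'): R=RRWB U=WYOY F=GBWO D=RGYW B=GBRB
After move 4 (F'): F=BOGW U=WYRW R=GRRB D=YGYW L=OYOO
Query 1: U[0] = W
Query 2: R[2] = R
Query 3: R[3] = B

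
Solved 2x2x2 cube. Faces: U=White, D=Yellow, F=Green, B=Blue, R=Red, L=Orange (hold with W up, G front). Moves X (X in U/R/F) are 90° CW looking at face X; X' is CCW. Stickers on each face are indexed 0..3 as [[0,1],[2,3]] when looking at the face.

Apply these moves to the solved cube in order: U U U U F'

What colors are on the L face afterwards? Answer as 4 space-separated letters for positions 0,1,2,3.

After move 1 (U): U=WWWW F=RRGG R=BBRR B=OOBB L=GGOO
After move 2 (U): U=WWWW F=BBGG R=OORR B=GGBB L=RROO
After move 3 (U): U=WWWW F=OOGG R=GGRR B=RRBB L=BBOO
After move 4 (U): U=WWWW F=GGGG R=RRRR B=BBBB L=OOOO
After move 5 (F'): F=GGGG U=WWRR R=YRYR D=OOYY L=OWOW
Query: L face = OWOW

Answer: O W O W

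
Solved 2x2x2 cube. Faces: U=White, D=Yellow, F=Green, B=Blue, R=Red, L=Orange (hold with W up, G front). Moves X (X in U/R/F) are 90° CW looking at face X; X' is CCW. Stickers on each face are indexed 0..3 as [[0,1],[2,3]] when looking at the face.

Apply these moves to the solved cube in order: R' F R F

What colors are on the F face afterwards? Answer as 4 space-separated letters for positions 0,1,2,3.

Answer: W G G R

Derivation:
After move 1 (R'): R=RRRR U=WBWB F=GWGW D=YGYG B=YBYB
After move 2 (F): F=GGWW U=WBOO R=WRBR D=RRYG L=OYOG
After move 3 (R): R=BWRR U=WGOW F=GRWG D=RYYY B=OBBB
After move 4 (F): F=WGGR U=WGGY R=OWWR D=RBYY L=OROY
Query: F face = WGGR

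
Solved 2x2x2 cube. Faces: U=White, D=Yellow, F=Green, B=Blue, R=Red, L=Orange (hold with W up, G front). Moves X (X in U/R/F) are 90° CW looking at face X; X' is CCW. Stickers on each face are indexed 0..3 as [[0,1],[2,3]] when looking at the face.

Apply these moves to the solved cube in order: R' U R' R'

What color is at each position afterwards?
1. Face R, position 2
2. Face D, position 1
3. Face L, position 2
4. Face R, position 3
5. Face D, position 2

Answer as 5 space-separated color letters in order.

After move 1 (R'): R=RRRR U=WBWB F=GWGW D=YGYG B=YBYB
After move 2 (U): U=WWBB F=RRGW R=YBRR B=OOYB L=GWOO
After move 3 (R'): R=BRYR U=WYBO F=RWGB D=YRYW B=GOGB
After move 4 (R'): R=RRBY U=WGBG F=RYGO D=YWYB B=WORB
Query 1: R[2] = B
Query 2: D[1] = W
Query 3: L[2] = O
Query 4: R[3] = Y
Query 5: D[2] = Y

Answer: B W O Y Y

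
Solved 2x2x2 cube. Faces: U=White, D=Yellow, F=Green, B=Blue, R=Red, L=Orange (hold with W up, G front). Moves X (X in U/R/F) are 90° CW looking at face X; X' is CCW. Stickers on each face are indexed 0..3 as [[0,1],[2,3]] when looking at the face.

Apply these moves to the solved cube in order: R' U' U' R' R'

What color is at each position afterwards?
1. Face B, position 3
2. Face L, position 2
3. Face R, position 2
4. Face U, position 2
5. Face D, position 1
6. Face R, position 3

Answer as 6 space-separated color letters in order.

Answer: B O O B W O

Derivation:
After move 1 (R'): R=RRRR U=WBWB F=GWGW D=YGYG B=YBYB
After move 2 (U'): U=BBWW F=OOGW R=GWRR B=RRYB L=YBOO
After move 3 (U'): U=BWBW F=YBGW R=OORR B=GWYB L=RROO
After move 4 (R'): R=OROR U=BYBG F=YWGW D=YBYW B=GWGB
After move 5 (R'): R=RROO U=BGBG F=YYGG D=YWYW B=WWBB
Query 1: B[3] = B
Query 2: L[2] = O
Query 3: R[2] = O
Query 4: U[2] = B
Query 5: D[1] = W
Query 6: R[3] = O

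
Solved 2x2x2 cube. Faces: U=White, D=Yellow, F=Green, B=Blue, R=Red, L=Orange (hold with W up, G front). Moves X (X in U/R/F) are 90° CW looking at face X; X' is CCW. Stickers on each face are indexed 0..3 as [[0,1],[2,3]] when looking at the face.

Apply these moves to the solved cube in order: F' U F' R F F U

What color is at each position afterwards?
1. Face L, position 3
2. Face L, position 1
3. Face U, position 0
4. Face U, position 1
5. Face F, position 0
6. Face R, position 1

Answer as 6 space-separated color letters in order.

After move 1 (F'): F=GGGG U=WWRR R=YRYR D=OOYY L=OWOW
After move 2 (U): U=RWRW F=YRGG R=BBYR B=OWBB L=GGOW
After move 3 (F'): F=RGYG U=RWBY R=OBOR D=GWYY L=GWOR
After move 4 (R): R=OORB U=RGBG F=RWYY D=GBYO B=YWWB
After move 5 (F): F=YRYW U=RGRW R=BOGB D=ROYO L=GGOB
After move 6 (F): F=YYWR U=RGBG R=ROWB D=GBYO L=GROO
After move 7 (U): U=BRGG F=ROWR R=YWWB B=GRWB L=YYOO
Query 1: L[3] = O
Query 2: L[1] = Y
Query 3: U[0] = B
Query 4: U[1] = R
Query 5: F[0] = R
Query 6: R[1] = W

Answer: O Y B R R W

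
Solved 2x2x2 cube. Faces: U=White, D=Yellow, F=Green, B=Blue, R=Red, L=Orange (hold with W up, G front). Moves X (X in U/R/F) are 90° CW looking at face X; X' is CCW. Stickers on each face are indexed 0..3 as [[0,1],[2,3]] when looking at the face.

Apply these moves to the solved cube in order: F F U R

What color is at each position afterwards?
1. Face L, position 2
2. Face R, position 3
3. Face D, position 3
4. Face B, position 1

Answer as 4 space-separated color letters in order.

Answer: O B O R

Derivation:
After move 1 (F): F=GGGG U=WWOO R=WRWR D=RRYY L=OYOY
After move 2 (F): F=GGGG U=WWYY R=OROR D=WWYY L=OROR
After move 3 (U): U=YWYW F=ORGG R=BBOR B=ORBB L=GGOR
After move 4 (R): R=OBRB U=YRYG F=OWGY D=WBYO B=WRWB
Query 1: L[2] = O
Query 2: R[3] = B
Query 3: D[3] = O
Query 4: B[1] = R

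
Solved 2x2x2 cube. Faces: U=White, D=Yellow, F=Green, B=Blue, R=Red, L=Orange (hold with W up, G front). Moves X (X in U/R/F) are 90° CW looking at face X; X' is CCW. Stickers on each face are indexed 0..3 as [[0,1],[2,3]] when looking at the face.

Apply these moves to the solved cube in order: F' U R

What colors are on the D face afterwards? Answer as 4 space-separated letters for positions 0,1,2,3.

After move 1 (F'): F=GGGG U=WWRR R=YRYR D=OOYY L=OWOW
After move 2 (U): U=RWRW F=YRGG R=BBYR B=OWBB L=GGOW
After move 3 (R): R=YBRB U=RRRG F=YOGY D=OBYO B=WWWB
Query: D face = OBYO

Answer: O B Y O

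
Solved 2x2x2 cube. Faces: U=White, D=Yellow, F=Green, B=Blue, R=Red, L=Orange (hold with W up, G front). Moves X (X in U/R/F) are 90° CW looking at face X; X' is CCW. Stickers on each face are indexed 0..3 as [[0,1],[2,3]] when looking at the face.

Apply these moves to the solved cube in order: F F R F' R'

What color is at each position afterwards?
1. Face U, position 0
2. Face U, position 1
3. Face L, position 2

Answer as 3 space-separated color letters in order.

After move 1 (F): F=GGGG U=WWOO R=WRWR D=RRYY L=OYOY
After move 2 (F): F=GGGG U=WWYY R=OROR D=WWYY L=OROR
After move 3 (R): R=OORR U=WGYG F=GWGY D=WBYB B=YBWB
After move 4 (F'): F=WYGG U=WGOR R=BOWR D=RRYB L=OGOY
After move 5 (R'): R=ORBW U=WWOY F=WGGR D=RYYG B=BBRB
Query 1: U[0] = W
Query 2: U[1] = W
Query 3: L[2] = O

Answer: W W O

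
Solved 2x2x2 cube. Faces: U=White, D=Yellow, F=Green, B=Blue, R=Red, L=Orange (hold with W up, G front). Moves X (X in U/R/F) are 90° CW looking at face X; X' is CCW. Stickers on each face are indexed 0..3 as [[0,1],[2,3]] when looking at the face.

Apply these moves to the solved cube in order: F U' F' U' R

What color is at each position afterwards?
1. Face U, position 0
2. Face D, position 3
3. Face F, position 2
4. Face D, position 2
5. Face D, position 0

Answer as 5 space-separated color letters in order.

Answer: O R O Y B

Derivation:
After move 1 (F): F=GGGG U=WWOO R=WRWR D=RRYY L=OYOY
After move 2 (U'): U=WOWO F=OYGG R=GGWR B=WRBB L=BBOY
After move 3 (F'): F=YGOG U=WOGW R=RGRR D=BYYY L=BOOW
After move 4 (U'): U=OWWG F=BOOG R=YGRR B=RGBB L=WROW
After move 5 (R): R=RYRG U=OOWG F=BYOY D=BBYR B=GGWB
Query 1: U[0] = O
Query 2: D[3] = R
Query 3: F[2] = O
Query 4: D[2] = Y
Query 5: D[0] = B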